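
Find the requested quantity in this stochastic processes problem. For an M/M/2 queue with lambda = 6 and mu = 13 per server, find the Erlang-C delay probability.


a = lambda/mu = 0.4615
rho = a/c = 0.2308
Erlang-C formula applied:
C(c,a) = 0.0865

0.0865


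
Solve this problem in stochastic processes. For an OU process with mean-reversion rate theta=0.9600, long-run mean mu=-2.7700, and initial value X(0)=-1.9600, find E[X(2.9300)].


E[X(t)] = mu + (X(0) - mu)*exp(-theta*t)
= -2.7700 + (-1.9600 - -2.7700)*exp(-0.9600*2.9300)
= -2.7700 + 0.8100 * 0.0600
= -2.7214

-2.7214


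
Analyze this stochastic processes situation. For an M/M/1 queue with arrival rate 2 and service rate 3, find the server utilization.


rho = lambda/mu
= 2/3
= 0.6667

0.6667


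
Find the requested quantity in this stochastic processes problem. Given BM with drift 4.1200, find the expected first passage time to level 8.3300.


Expected first passage time = a/mu
= 8.3300/4.1200
= 2.0218

2.0218


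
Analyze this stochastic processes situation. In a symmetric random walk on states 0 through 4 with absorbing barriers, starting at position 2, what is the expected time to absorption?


For symmetric RW on 0,...,N with absorbing barriers, E(i) = i*(N-i)
E(2) = 2 * 2 = 4

4


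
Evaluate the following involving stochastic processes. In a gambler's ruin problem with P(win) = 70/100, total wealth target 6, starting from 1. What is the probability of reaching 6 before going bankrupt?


Gambler's ruin formula:
r = q/p = 0.3000/0.7000 = 0.4286
P(win) = (1 - r^i)/(1 - r^N)
= (1 - 0.4286^1)/(1 - 0.4286^6)
= 0.5750

0.5750


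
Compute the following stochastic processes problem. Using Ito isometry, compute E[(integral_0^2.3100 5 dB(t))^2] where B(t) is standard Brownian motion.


By Ito isometry: E[(int f dB)^2] = int f^2 dt
= 5^2 * 2.3100
= 25 * 2.3100 = 57.7500

57.7500


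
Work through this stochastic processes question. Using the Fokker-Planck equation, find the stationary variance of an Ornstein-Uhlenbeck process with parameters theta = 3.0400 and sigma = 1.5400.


Stationary variance = sigma^2 / (2*theta)
= 1.5400^2 / (2*3.0400)
= 2.3716 / 6.0800
= 0.3901

0.3901


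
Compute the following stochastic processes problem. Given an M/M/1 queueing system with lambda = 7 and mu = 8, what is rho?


rho = lambda/mu
= 7/8
= 0.8750

0.8750


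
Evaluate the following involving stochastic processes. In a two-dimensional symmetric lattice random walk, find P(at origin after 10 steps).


P = C(10,5)^2 / 4^10
= 252^2 / 1048576
= 63504 / 1048576
= 0.0606

0.0606


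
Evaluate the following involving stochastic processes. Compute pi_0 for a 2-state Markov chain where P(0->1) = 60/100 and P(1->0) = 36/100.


Stationary distribution: pi_0 = p10/(p01+p10), pi_1 = p01/(p01+p10)
p01 = 0.6000, p10 = 0.3600
pi_0 = 0.3750

0.3750


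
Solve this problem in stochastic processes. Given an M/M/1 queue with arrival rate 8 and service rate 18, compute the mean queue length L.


rho = 8/18 = 0.4444
L = rho/(1-rho)
= 0.4444/0.5556
= 0.8000

0.8000


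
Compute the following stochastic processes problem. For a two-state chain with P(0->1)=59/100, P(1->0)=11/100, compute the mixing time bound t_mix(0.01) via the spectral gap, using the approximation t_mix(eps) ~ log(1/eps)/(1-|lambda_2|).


lambda_2 = |1 - p01 - p10| = |1 - 0.5900 - 0.1100| = 0.3000
t_mix ~ log(1/eps)/(1 - |lambda_2|)
= log(100)/(1 - 0.3000) = 4.6052/0.7000
= 6.5788

6.5788


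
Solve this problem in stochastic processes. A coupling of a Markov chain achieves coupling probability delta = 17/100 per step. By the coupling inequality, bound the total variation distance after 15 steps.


TV distance bound <= (1-delta)^n
= (1 - 0.1700)^15
= 0.8300^15
= 0.0611

0.0611


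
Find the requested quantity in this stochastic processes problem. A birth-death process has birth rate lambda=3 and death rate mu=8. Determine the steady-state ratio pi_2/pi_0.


For birth-death process, pi_n/pi_0 = (lambda/mu)^n
= (3/8)^2
= 0.1406

0.1406


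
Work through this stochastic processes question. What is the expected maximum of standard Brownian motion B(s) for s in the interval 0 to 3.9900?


E(max B(s)) = sqrt(2t/pi)
= sqrt(2*3.9900/pi)
= sqrt(2.5401)
= 1.5938

1.5938


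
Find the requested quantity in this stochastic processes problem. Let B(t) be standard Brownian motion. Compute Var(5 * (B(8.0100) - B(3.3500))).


Var(alpha*(B(t)-B(s))) = alpha^2 * (t-s)
= 5^2 * (8.0100 - 3.3500)
= 25 * 4.6600
= 116.5000

116.5000


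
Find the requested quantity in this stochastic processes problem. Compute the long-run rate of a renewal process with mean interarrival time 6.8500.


Long-run renewal rate = 1/E(X)
= 1/6.8500
= 0.1460

0.1460


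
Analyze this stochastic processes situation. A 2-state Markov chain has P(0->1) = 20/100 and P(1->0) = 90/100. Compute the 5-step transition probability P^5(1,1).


Computing P^5 by matrix multiplication.
P = [[0.8000, 0.2000], [0.9000, 0.1000]]
After raising P to the power 5:
P^5(1,1) = 0.1818

0.1818


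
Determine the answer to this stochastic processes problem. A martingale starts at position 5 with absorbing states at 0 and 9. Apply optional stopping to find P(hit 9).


By optional stopping theorem: E(M at tau) = M(0) = 5
P(hit 9)*9 + P(hit 0)*0 = 5
P(hit 9) = (5 - 0)/(9 - 0) = 5/9 = 0.5556

0.5556


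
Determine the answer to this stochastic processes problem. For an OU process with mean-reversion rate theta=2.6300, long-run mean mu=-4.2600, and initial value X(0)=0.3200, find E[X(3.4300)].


E[X(t)] = mu + (X(0) - mu)*exp(-theta*t)
= -4.2600 + (0.3200 - -4.2600)*exp(-2.6300*3.4300)
= -4.2600 + 4.5800 * 1.2086e-04
= -4.2594

-4.2594


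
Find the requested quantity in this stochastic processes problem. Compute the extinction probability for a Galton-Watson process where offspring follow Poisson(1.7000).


Since mu = 1.7000 > 1, extinction prob q < 1.
Solve s = exp(mu*(s-1)) iteratively.
q = 0.3088

0.3088


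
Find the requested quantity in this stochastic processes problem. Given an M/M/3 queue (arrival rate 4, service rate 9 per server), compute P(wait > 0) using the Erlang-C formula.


a = lambda/mu = 0.4444
rho = a/c = 0.1481
Erlang-C formula applied:
C(c,a) = 0.0110

0.0110


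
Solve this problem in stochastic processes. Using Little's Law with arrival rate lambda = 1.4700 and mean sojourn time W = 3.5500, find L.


Little's Law: L = lambda * W
= 1.4700 * 3.5500
= 5.2185

5.2185


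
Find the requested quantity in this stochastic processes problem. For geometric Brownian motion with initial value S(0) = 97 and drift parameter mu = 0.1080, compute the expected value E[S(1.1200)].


E[S(t)] = S(0) * exp(mu * t)
= 97 * exp(0.1080 * 1.1200)
= 97 * 1.1286
= 109.4722

109.4722


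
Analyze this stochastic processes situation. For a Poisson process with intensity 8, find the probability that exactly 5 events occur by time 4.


P(N(t)=k) = (lambda*t)^k * exp(-lambda*t) / k!
lambda*t = 32
= 32^5 * exp(-32) / 5!
= 33554432 * 1.2664e-14 / 120
= 3.5412e-09

3.5412e-09


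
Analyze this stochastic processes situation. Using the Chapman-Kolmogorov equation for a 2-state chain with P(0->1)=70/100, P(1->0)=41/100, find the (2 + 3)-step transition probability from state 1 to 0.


P^5 = P^2 * P^3
Computing via matrix multiplication of the transition matrix.
Entry (1,0) of P^5 = 0.3694

0.3694


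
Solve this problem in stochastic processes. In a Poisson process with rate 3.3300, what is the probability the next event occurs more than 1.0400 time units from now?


P(X > t) = exp(-lambda * t)
= exp(-3.3300 * 1.0400)
= exp(-3.4632) = 0.0313

0.0313


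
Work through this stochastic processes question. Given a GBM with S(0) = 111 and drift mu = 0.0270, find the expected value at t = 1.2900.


E[S(t)] = S(0) * exp(mu * t)
= 111 * exp(0.0270 * 1.2900)
= 111 * 1.0354
= 114.9342

114.9342


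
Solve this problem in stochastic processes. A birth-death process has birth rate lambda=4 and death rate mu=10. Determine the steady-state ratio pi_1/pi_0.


For birth-death process, pi_n/pi_0 = (lambda/mu)^n
= (4/10)^1
= 0.4000

0.4000


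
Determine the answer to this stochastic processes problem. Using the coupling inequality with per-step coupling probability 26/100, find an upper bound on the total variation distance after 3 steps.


TV distance bound <= (1-delta)^n
= (1 - 0.2600)^3
= 0.7400^3
= 0.4052

0.4052


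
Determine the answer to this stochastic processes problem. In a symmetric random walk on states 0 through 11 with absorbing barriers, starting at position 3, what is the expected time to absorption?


For symmetric RW on 0,...,N with absorbing barriers, E(i) = i*(N-i)
E(3) = 3 * 8 = 24

24


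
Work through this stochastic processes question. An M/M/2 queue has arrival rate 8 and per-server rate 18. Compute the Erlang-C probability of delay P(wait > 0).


a = lambda/mu = 0.4444
rho = a/c = 0.2222
Erlang-C formula applied:
C(c,a) = 0.0808

0.0808


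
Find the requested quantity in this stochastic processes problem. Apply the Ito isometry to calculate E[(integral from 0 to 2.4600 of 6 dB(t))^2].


By Ito isometry: E[(int f dB)^2] = int f^2 dt
= 6^2 * 2.4600
= 36 * 2.4600 = 88.5600

88.5600


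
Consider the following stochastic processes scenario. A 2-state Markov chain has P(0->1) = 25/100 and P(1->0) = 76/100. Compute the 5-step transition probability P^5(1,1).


Computing P^5 by matrix multiplication.
P = [[0.7500, 0.2500], [0.7600, 0.2400]]
After raising P to the power 5:
P^5(1,1) = 0.2475

0.2475


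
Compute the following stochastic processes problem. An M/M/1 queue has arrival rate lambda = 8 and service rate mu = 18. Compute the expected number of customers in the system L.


rho = 8/18 = 0.4444
L = rho/(1-rho)
= 0.4444/0.5556
= 0.8000

0.8000


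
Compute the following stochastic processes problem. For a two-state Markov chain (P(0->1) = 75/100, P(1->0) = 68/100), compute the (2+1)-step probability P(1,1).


P^3 = P^2 * P^1
Computing via matrix multiplication of the transition matrix.
Entry (1,1) of P^3 = 0.4867

0.4867


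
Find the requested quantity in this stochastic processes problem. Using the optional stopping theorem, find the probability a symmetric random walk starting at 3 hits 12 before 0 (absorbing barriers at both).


By optional stopping theorem: E(M at tau) = M(0) = 3
P(hit 12)*12 + P(hit 0)*0 = 3
P(hit 12) = (3 - 0)/(12 - 0) = 1/4 = 0.2500

0.2500


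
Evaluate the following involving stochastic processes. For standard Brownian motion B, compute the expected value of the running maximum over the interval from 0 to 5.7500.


E(max B(s)) = sqrt(2t/pi)
= sqrt(2*5.7500/pi)
= sqrt(3.6606)
= 1.9133

1.9133


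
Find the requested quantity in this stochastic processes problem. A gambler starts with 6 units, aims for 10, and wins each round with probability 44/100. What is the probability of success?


Gambler's ruin formula:
r = q/p = 0.5600/0.4400 = 1.2727
P(win) = (1 - r^i)/(1 - r^N)
= (1 - 1.2727^6)/(1 - 1.2727^10)
= 0.3202

0.3202


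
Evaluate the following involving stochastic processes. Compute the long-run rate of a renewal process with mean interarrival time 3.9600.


Long-run renewal rate = 1/E(X)
= 1/3.9600
= 0.2525

0.2525


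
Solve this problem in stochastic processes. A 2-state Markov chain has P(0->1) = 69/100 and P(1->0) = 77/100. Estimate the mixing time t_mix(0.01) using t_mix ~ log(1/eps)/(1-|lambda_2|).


lambda_2 = |1 - p01 - p10| = |1 - 0.6900 - 0.7700| = 0.4600
t_mix ~ log(1/eps)/(1 - |lambda_2|)
= log(100)/(1 - 0.4600) = 4.6052/0.5400
= 8.5281

8.5281


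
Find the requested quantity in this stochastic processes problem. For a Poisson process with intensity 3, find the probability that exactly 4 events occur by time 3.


P(N(t)=k) = (lambda*t)^k * exp(-lambda*t) / k!
lambda*t = 9
= 9^4 * exp(-9) / 4!
= 6561 * 1.2341e-04 / 24
= 0.0337

0.0337


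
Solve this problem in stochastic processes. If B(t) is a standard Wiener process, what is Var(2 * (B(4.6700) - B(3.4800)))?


Var(alpha*(B(t)-B(s))) = alpha^2 * (t-s)
= 2^2 * (4.6700 - 3.4800)
= 4 * 1.1900
= 4.7600

4.7600


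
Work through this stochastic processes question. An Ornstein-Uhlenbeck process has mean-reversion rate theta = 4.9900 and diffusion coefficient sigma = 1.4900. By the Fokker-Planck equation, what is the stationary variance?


Stationary variance = sigma^2 / (2*theta)
= 1.4900^2 / (2*4.9900)
= 2.2201 / 9.9800
= 0.2225

0.2225


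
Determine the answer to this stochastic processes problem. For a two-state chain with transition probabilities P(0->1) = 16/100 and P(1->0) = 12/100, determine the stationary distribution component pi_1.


Stationary distribution: pi_0 = p10/(p01+p10), pi_1 = p01/(p01+p10)
p01 = 0.1600, p10 = 0.1200
pi_1 = 0.5714

0.5714


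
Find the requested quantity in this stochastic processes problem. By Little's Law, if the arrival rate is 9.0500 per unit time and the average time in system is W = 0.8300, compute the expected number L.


Little's Law: L = lambda * W
= 9.0500 * 0.8300
= 7.5115

7.5115


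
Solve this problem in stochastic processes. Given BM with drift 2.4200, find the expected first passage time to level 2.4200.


Expected first passage time = a/mu
= 2.4200/2.4200
= 1.0000

1.0000


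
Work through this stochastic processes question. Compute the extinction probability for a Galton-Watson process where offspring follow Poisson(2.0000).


Since mu = 2.0000 > 1, extinction prob q < 1.
Solve s = exp(mu*(s-1)) iteratively.
q = 0.2032

0.2032


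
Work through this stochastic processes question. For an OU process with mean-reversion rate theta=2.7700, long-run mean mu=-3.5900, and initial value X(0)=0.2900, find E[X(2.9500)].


E[X(t)] = mu + (X(0) - mu)*exp(-theta*t)
= -3.5900 + (0.2900 - -3.5900)*exp(-2.7700*2.9500)
= -3.5900 + 3.8800 * 2.8259e-04
= -3.5889

-3.5889


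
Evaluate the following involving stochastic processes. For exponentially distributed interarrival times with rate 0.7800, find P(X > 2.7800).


P(X > t) = exp(-lambda * t)
= exp(-0.7800 * 2.7800)
= exp(-2.1684) = 0.1144

0.1144


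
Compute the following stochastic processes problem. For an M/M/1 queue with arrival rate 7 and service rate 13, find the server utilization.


rho = lambda/mu
= 7/13
= 0.5385

0.5385


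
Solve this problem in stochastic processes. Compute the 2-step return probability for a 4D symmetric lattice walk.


P(return in 2 steps) = P(reverse first step) = 1/(2d)
= 1/8
= 0.1250

0.1250


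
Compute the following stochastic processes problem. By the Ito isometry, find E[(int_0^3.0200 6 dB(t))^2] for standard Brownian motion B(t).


By Ito isometry: E[(int f dB)^2] = int f^2 dt
= 6^2 * 3.0200
= 36 * 3.0200 = 108.7200

108.7200


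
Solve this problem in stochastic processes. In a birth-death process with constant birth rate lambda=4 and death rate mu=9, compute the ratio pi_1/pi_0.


For birth-death process, pi_n/pi_0 = (lambda/mu)^n
= (4/9)^1
= 0.4444

0.4444


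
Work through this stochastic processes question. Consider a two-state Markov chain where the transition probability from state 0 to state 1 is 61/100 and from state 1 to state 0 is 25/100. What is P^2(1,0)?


Computing P^2 by matrix multiplication.
P = [[0.3900, 0.6100], [0.2500, 0.7500]]
After raising P to the power 2:
P^2(1,0) = 0.2850

0.2850


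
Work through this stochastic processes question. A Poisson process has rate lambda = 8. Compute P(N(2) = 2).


P(N(t)=k) = (lambda*t)^k * exp(-lambda*t) / k!
lambda*t = 16
= 16^2 * exp(-16) / 2!
= 256 * 1.1254e-07 / 2
= 1.4405e-05

1.4405e-05


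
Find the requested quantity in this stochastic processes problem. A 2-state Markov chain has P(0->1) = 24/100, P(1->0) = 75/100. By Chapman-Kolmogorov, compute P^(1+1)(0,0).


P^2 = P^1 * P^1
Computing via matrix multiplication of the transition matrix.
Entry (0,0) of P^2 = 0.7576

0.7576


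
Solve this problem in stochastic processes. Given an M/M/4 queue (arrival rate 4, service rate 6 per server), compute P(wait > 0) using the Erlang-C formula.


a = lambda/mu = 0.6667
rho = a/c = 0.1667
Erlang-C formula applied:
C(c,a) = 0.0051

0.0051


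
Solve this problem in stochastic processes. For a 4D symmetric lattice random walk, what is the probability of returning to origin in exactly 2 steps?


P(return in 2 steps) = P(reverse first step) = 1/(2d)
= 1/8
= 0.1250

0.1250


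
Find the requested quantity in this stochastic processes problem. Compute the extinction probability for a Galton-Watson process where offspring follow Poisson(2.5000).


Since mu = 2.5000 > 1, extinction prob q < 1.
Solve s = exp(mu*(s-1)) iteratively.
q = 0.1074

0.1074


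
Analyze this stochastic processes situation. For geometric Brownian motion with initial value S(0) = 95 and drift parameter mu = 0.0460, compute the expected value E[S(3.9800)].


E[S(t)] = S(0) * exp(mu * t)
= 95 * exp(0.0460 * 3.9800)
= 95 * 1.2009
= 114.0865

114.0865


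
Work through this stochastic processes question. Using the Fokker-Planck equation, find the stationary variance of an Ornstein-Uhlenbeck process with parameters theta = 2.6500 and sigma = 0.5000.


Stationary variance = sigma^2 / (2*theta)
= 0.5000^2 / (2*2.6500)
= 0.2500 / 5.3000
= 0.0472

0.0472


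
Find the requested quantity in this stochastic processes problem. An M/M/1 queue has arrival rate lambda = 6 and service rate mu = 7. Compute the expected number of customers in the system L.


rho = 6/7 = 0.8571
L = rho/(1-rho)
= 0.8571/0.1429
= 6.0000

6.0000


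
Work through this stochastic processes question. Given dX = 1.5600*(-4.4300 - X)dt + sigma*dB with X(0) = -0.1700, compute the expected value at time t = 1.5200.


E[X(t)] = mu + (X(0) - mu)*exp(-theta*t)
= -4.4300 + (-0.1700 - -4.4300)*exp(-1.5600*1.5200)
= -4.4300 + 4.2600 * 0.0934
= -4.0322

-4.0322


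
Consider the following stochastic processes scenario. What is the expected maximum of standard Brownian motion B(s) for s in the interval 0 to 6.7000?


E(max B(s)) = sqrt(2t/pi)
= sqrt(2*6.7000/pi)
= sqrt(4.2654)
= 2.0653

2.0653


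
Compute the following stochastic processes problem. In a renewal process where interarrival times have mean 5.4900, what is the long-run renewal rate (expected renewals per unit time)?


Long-run renewal rate = 1/E(X)
= 1/5.4900
= 0.1821

0.1821


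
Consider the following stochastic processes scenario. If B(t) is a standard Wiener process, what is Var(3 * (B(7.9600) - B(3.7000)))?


Var(alpha*(B(t)-B(s))) = alpha^2 * (t-s)
= 3^2 * (7.9600 - 3.7000)
= 9 * 4.2600
= 38.3400

38.3400


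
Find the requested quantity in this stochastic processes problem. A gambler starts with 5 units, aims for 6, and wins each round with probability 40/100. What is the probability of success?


Gambler's ruin formula:
r = q/p = 0.6000/0.4000 = 1.5000
P(win) = (1 - r^i)/(1 - r^N)
= (1 - 1.5000^5)/(1 - 1.5000^6)
= 0.6346

0.6346


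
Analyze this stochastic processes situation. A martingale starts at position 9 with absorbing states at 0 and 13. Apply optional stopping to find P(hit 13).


By optional stopping theorem: E(M at tau) = M(0) = 9
P(hit 13)*13 + P(hit 0)*0 = 9
P(hit 13) = (9 - 0)/(13 - 0) = 9/13 = 0.6923

0.6923


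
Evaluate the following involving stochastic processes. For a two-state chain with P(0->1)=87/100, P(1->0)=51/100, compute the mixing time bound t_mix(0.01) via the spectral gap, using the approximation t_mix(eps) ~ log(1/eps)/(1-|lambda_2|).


lambda_2 = |1 - p01 - p10| = |1 - 0.8700 - 0.5100| = 0.3800
t_mix ~ log(1/eps)/(1 - |lambda_2|)
= log(100)/(1 - 0.3800) = 4.6052/0.6200
= 7.4277

7.4277


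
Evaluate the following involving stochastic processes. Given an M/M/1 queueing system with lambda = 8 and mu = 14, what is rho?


rho = lambda/mu
= 8/14
= 0.5714

0.5714


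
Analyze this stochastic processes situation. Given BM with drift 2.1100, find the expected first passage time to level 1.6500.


Expected first passage time = a/mu
= 1.6500/2.1100
= 0.7820

0.7820


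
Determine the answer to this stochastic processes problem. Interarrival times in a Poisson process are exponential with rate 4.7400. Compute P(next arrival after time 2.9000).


P(X > t) = exp(-lambda * t)
= exp(-4.7400 * 2.9000)
= exp(-13.7460) = 1.0720e-06

1.0720e-06


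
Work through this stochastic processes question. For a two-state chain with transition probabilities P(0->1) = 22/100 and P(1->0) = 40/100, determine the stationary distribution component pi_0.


Stationary distribution: pi_0 = p10/(p01+p10), pi_1 = p01/(p01+p10)
p01 = 0.2200, p10 = 0.4000
pi_0 = 0.6452

0.6452


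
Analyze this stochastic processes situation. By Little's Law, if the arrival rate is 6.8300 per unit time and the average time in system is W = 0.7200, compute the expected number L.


Little's Law: L = lambda * W
= 6.8300 * 0.7200
= 4.9176

4.9176


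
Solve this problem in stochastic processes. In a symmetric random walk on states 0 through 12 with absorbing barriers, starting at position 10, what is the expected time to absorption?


For symmetric RW on 0,...,N with absorbing barriers, E(i) = i*(N-i)
E(10) = 10 * 2 = 20

20


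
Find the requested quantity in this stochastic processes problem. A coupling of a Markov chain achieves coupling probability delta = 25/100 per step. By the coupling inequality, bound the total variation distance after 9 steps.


TV distance bound <= (1-delta)^n
= (1 - 0.2500)^9
= 0.7500^9
= 0.0751

0.0751


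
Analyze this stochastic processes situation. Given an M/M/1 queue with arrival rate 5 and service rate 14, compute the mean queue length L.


rho = 5/14 = 0.3571
L = rho/(1-rho)
= 0.3571/0.6429
= 0.5556

0.5556


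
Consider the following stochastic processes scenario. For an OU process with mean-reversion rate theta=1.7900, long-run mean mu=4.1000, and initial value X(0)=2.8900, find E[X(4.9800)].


E[X(t)] = mu + (X(0) - mu)*exp(-theta*t)
= 4.1000 + (2.8900 - 4.1000)*exp(-1.7900*4.9800)
= 4.1000 + -1.2100 * 1.3447e-04
= 4.0998

4.0998


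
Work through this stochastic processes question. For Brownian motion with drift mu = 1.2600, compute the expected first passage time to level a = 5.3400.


Expected first passage time = a/mu
= 5.3400/1.2600
= 4.2381

4.2381


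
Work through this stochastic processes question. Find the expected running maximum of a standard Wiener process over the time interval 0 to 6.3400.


E(max B(s)) = sqrt(2t/pi)
= sqrt(2*6.3400/pi)
= sqrt(4.0362)
= 2.0090

2.0090


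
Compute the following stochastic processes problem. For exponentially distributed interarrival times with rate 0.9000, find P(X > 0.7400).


P(X > t) = exp(-lambda * t)
= exp(-0.9000 * 0.7400)
= exp(-0.6660) = 0.5138

0.5138


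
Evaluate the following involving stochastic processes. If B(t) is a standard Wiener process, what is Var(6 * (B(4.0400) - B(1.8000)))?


Var(alpha*(B(t)-B(s))) = alpha^2 * (t-s)
= 6^2 * (4.0400 - 1.8000)
= 36 * 2.2400
= 80.6400

80.6400


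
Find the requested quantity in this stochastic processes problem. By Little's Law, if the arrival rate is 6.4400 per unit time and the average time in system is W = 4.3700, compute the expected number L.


Little's Law: L = lambda * W
= 6.4400 * 4.3700
= 28.1428

28.1428


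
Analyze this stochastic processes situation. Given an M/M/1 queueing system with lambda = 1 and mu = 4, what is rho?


rho = lambda/mu
= 1/4
= 0.2500

0.2500


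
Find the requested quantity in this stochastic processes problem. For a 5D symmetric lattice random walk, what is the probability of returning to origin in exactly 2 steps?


P(return in 2 steps) = P(reverse first step) = 1/(2d)
= 1/10
= 0.1000

0.1000


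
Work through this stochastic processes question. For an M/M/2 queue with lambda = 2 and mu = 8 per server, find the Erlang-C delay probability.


a = lambda/mu = 0.2500
rho = a/c = 0.1250
Erlang-C formula applied:
C(c,a) = 0.0278

0.0278


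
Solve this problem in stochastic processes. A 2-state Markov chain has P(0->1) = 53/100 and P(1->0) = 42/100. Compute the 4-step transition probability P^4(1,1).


Computing P^4 by matrix multiplication.
P = [[0.4700, 0.5300], [0.4200, 0.5800]]
After raising P to the power 4:
P^4(1,1) = 0.5579

0.5579


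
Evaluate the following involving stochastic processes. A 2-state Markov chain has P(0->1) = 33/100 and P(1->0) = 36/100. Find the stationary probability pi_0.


Stationary distribution: pi_0 = p10/(p01+p10), pi_1 = p01/(p01+p10)
p01 = 0.3300, p10 = 0.3600
pi_0 = 0.5217

0.5217


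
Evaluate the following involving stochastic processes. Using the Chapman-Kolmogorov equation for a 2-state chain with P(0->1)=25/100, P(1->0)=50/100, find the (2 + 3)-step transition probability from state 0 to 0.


P^5 = P^2 * P^3
Computing via matrix multiplication of the transition matrix.
Entry (0,0) of P^5 = 0.6670

0.6670


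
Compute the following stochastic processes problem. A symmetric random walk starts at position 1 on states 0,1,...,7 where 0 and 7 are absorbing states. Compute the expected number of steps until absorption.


For symmetric RW on 0,...,N with absorbing barriers, E(i) = i*(N-i)
E(1) = 1 * 6 = 6

6


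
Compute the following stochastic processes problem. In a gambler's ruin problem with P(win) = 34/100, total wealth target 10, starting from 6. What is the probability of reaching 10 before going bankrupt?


Gambler's ruin formula:
r = q/p = 0.6600/0.3400 = 1.9412
P(win) = (1 - r^i)/(1 - r^N)
= (1 - 1.9412^6)/(1 - 1.9412^10)
= 0.0692

0.0692


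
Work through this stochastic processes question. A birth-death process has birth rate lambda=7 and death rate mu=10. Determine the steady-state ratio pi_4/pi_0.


For birth-death process, pi_n/pi_0 = (lambda/mu)^n
= (7/10)^4
= 0.2401

0.2401


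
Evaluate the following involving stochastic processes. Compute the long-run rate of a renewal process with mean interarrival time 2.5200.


Long-run renewal rate = 1/E(X)
= 1/2.5200
= 0.3968

0.3968


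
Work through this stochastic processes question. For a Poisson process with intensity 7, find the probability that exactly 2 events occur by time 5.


P(N(t)=k) = (lambda*t)^k * exp(-lambda*t) / k!
lambda*t = 35
= 35^2 * exp(-35) / 2!
= 1225 * 6.3051e-16 / 2
= 3.8619e-13

3.8619e-13


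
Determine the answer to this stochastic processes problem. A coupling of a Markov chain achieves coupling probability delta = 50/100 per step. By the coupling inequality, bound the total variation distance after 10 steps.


TV distance bound <= (1-delta)^n
= (1 - 0.5000)^10
= 0.5000^10
= 9.7656e-04

9.7656e-04


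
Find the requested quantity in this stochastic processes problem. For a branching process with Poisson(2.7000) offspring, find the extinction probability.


Since mu = 2.7000 > 1, extinction prob q < 1.
Solve s = exp(mu*(s-1)) iteratively.
q = 0.0844

0.0844


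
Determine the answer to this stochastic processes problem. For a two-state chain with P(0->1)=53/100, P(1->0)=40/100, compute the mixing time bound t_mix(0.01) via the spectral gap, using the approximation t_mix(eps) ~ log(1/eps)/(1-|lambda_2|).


lambda_2 = |1 - p01 - p10| = |1 - 0.5300 - 0.4000| = 0.0700
t_mix ~ log(1/eps)/(1 - |lambda_2|)
= log(100)/(1 - 0.0700) = 4.6052/0.9300
= 4.9518

4.9518


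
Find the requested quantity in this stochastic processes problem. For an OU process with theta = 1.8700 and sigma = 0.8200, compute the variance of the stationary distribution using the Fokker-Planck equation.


Stationary variance = sigma^2 / (2*theta)
= 0.8200^2 / (2*1.8700)
= 0.6724 / 3.7400
= 0.1798

0.1798


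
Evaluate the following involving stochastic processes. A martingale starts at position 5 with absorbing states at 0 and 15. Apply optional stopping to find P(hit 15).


By optional stopping theorem: E(M at tau) = M(0) = 5
P(hit 15)*15 + P(hit 0)*0 = 5
P(hit 15) = (5 - 0)/(15 - 0) = 1/3 = 0.3333

0.3333


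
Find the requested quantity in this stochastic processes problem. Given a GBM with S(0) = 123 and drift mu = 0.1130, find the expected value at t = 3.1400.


E[S(t)] = S(0) * exp(mu * t)
= 123 * exp(0.1130 * 3.1400)
= 123 * 1.4259
= 175.3886

175.3886


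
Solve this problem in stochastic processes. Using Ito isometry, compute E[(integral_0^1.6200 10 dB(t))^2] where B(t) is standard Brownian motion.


By Ito isometry: E[(int f dB)^2] = int f^2 dt
= 10^2 * 1.6200
= 100 * 1.6200 = 162.0000

162.0000


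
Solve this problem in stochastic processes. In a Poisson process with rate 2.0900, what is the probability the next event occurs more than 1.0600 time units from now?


P(X > t) = exp(-lambda * t)
= exp(-2.0900 * 1.0600)
= exp(-2.2154) = 0.1091

0.1091


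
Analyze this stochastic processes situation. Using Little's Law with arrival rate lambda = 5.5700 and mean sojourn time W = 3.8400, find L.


Little's Law: L = lambda * W
= 5.5700 * 3.8400
= 21.3888

21.3888


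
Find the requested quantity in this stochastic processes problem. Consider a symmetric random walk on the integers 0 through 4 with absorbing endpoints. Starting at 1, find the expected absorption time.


For symmetric RW on 0,...,N with absorbing barriers, E(i) = i*(N-i)
E(1) = 1 * 3 = 3

3


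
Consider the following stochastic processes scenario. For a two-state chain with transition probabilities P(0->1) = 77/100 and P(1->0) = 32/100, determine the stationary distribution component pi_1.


Stationary distribution: pi_0 = p10/(p01+p10), pi_1 = p01/(p01+p10)
p01 = 0.7700, p10 = 0.3200
pi_1 = 0.7064

0.7064


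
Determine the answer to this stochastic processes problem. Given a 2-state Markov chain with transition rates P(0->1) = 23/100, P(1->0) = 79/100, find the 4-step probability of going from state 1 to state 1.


Computing P^4 by matrix multiplication.
P = [[0.7700, 0.2300], [0.7900, 0.2100]]
After raising P to the power 4:
P^4(1,1) = 0.2255

0.2255


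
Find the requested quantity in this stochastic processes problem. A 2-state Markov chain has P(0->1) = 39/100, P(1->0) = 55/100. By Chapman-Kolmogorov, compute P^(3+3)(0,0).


P^6 = P^3 * P^3
Computing via matrix multiplication of the transition matrix.
Entry (0,0) of P^6 = 0.5851

0.5851


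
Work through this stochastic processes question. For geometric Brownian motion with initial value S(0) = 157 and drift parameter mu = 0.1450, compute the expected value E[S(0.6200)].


E[S(t)] = S(0) * exp(mu * t)
= 157 * exp(0.1450 * 0.6200)
= 157 * 1.0941
= 171.7682

171.7682


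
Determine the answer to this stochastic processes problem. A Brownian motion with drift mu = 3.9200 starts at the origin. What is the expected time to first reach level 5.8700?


Expected first passage time = a/mu
= 5.8700/3.9200
= 1.4974

1.4974


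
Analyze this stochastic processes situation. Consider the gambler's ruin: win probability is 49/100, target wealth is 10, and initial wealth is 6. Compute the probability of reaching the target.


Gambler's ruin formula:
r = q/p = 0.5100/0.4900 = 1.0408
P(win) = (1 - r^i)/(1 - r^N)
= (1 - 1.0408^6)/(1 - 1.0408^10)
= 0.5515

0.5515


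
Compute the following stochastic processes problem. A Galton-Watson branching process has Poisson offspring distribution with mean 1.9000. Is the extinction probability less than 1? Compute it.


Since mu = 1.9000 > 1, extinction prob q < 1.
Solve s = exp(mu*(s-1)) iteratively.
q = 0.2328

0.2328


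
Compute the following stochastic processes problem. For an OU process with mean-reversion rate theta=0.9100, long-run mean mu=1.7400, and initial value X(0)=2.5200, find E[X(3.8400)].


E[X(t)] = mu + (X(0) - mu)*exp(-theta*t)
= 1.7400 + (2.5200 - 1.7400)*exp(-0.9100*3.8400)
= 1.7400 + 0.7800 * 0.0304
= 1.7637

1.7637


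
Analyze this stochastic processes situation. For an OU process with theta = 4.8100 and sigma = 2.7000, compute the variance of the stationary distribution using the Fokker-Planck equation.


Stationary variance = sigma^2 / (2*theta)
= 2.7000^2 / (2*4.8100)
= 7.2900 / 9.6200
= 0.7578

0.7578


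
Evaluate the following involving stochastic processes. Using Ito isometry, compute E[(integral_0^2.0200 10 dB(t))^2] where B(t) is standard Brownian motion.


By Ito isometry: E[(int f dB)^2] = int f^2 dt
= 10^2 * 2.0200
= 100 * 2.0200 = 202.0000

202.0000


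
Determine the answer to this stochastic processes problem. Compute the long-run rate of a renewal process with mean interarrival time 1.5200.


Long-run renewal rate = 1/E(X)
= 1/1.5200
= 0.6579

0.6579


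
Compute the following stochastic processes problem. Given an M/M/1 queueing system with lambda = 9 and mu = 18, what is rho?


rho = lambda/mu
= 9/18
= 0.5000

0.5000


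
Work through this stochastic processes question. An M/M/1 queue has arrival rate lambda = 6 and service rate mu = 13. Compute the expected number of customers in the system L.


rho = 6/13 = 0.4615
L = rho/(1-rho)
= 0.4615/0.5385
= 0.8571

0.8571


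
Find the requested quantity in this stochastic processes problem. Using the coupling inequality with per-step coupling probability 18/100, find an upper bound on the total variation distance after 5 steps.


TV distance bound <= (1-delta)^n
= (1 - 0.1800)^5
= 0.8200^5
= 0.3707

0.3707


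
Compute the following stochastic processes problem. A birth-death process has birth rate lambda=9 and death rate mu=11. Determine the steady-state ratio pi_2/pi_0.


For birth-death process, pi_n/pi_0 = (lambda/mu)^n
= (9/11)^2
= 0.6694

0.6694


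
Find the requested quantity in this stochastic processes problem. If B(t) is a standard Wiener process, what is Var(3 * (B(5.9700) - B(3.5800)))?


Var(alpha*(B(t)-B(s))) = alpha^2 * (t-s)
= 3^2 * (5.9700 - 3.5800)
= 9 * 2.3900
= 21.5100

21.5100


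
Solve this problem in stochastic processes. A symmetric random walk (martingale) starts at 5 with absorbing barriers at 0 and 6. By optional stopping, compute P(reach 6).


By optional stopping theorem: E(M at tau) = M(0) = 5
P(hit 6)*6 + P(hit 0)*0 = 5
P(hit 6) = (5 - 0)/(6 - 0) = 5/6 = 0.8333

0.8333


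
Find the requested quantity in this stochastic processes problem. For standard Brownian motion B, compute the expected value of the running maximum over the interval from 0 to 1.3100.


E(max B(s)) = sqrt(2t/pi)
= sqrt(2*1.3100/pi)
= sqrt(0.8340)
= 0.9132

0.9132


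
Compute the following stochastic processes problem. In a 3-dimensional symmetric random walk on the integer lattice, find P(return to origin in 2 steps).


P(return in 2 steps) = P(reverse first step) = 1/(2d)
= 1/6
= 0.1667

0.1667


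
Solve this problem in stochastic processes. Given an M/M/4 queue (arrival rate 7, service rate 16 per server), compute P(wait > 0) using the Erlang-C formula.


a = lambda/mu = 0.4375
rho = a/c = 0.1094
Erlang-C formula applied:
C(c,a) = 0.0011

0.0011


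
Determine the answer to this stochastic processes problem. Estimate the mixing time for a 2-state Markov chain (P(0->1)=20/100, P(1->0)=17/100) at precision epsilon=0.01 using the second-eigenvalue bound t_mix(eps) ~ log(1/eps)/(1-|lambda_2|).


lambda_2 = |1 - p01 - p10| = |1 - 0.2000 - 0.1700| = 0.6300
t_mix ~ log(1/eps)/(1 - |lambda_2|)
= log(100)/(1 - 0.6300) = 4.6052/0.3700
= 12.4464

12.4464


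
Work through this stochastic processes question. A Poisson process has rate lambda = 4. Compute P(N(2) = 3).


P(N(t)=k) = (lambda*t)^k * exp(-lambda*t) / k!
lambda*t = 8
= 8^3 * exp(-8) / 3!
= 512 * 3.3546e-04 / 6
= 0.0286

0.0286


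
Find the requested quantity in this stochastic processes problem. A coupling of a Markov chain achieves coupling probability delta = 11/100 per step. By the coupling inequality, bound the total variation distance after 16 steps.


TV distance bound <= (1-delta)^n
= (1 - 0.1100)^16
= 0.8900^16
= 0.1550

0.1550


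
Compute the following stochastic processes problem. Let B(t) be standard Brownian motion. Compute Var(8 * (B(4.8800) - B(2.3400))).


Var(alpha*(B(t)-B(s))) = alpha^2 * (t-s)
= 8^2 * (4.8800 - 2.3400)
= 64 * 2.5400
= 162.5600

162.5600


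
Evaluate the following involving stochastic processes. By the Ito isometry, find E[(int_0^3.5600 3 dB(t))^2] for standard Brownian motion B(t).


By Ito isometry: E[(int f dB)^2] = int f^2 dt
= 3^2 * 3.5600
= 9 * 3.5600 = 32.0400

32.0400


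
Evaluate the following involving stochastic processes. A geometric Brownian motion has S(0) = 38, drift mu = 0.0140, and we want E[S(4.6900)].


E[S(t)] = S(0) * exp(mu * t)
= 38 * exp(0.0140 * 4.6900)
= 38 * 1.0679
= 40.5788

40.5788


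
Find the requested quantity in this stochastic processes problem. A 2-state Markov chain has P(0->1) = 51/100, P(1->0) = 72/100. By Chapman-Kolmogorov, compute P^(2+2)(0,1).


P^4 = P^2 * P^2
Computing via matrix multiplication of the transition matrix.
Entry (0,1) of P^4 = 0.4135

0.4135


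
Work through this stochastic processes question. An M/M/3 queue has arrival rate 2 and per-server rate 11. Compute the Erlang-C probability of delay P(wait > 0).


a = lambda/mu = 0.1818
rho = a/c = 0.0606
Erlang-C formula applied:
C(c,a) = 8.8909e-04

8.8909e-04


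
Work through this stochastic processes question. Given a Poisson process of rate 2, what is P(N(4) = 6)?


P(N(t)=k) = (lambda*t)^k * exp(-lambda*t) / k!
lambda*t = 8
= 8^6 * exp(-8) / 6!
= 262144 * 3.3546e-04 / 720
= 0.1221

0.1221


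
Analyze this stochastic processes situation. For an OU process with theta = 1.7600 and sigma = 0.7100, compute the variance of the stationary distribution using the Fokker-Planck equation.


Stationary variance = sigma^2 / (2*theta)
= 0.7100^2 / (2*1.7600)
= 0.5041 / 3.5200
= 0.1432

0.1432


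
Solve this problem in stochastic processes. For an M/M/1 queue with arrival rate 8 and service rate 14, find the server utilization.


rho = lambda/mu
= 8/14
= 0.5714

0.5714


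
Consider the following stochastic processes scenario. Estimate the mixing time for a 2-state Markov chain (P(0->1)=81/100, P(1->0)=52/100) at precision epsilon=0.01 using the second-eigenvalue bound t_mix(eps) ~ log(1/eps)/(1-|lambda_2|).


lambda_2 = |1 - p01 - p10| = |1 - 0.8100 - 0.5200| = 0.3300
t_mix ~ log(1/eps)/(1 - |lambda_2|)
= log(100)/(1 - 0.3300) = 4.6052/0.6700
= 6.8734

6.8734


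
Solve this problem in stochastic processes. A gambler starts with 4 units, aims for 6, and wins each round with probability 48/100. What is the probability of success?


Gambler's ruin formula:
r = q/p = 0.5200/0.4800 = 1.0833
P(win) = (1 - r^i)/(1 - r^N)
= (1 - 1.0833^4)/(1 - 1.0833^6)
= 0.6121

0.6121


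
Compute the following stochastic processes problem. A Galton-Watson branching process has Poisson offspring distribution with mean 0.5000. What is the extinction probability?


Since mu = 0.5000 <= 1, extinction probability = 1.

1.0000


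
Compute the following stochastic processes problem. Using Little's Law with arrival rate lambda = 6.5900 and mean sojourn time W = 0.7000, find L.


Little's Law: L = lambda * W
= 6.5900 * 0.7000
= 4.6130

4.6130


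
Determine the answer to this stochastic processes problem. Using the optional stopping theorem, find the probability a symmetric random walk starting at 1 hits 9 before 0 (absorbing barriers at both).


By optional stopping theorem: E(M at tau) = M(0) = 1
P(hit 9)*9 + P(hit 0)*0 = 1
P(hit 9) = (1 - 0)/(9 - 0) = 1/9 = 0.1111

0.1111


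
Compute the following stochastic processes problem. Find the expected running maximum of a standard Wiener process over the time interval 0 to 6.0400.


E(max B(s)) = sqrt(2t/pi)
= sqrt(2*6.0400/pi)
= sqrt(3.8452)
= 1.9609

1.9609
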